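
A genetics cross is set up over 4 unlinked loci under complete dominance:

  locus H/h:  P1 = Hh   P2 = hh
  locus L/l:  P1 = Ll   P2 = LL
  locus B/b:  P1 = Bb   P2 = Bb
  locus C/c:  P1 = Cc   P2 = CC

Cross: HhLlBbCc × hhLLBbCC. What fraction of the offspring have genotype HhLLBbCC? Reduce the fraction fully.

HhLlBbCc gametes: HLBC×1, HLBc×1, HLbC×1, HLbc×1, HlBC×1, HlBc×1, HlbC×1, Hlbc×1, hLBC×1, hLBc×1, hLbC×1, hLbc×1, hlBC×1, hlBc×1, hlbC×1, hlbc×1
hhLLBbCC gametes: hLBC×8, hLbC×8
HhLlBbCc×hhLLBbCC grid (16·16=256): HhLLBBCC=8 HhLLBBCc=8 HhLLBbCC=16 HhLLBbCc=16 HhLLbbCC=8 HhLLbbCc=8 HhLlBBCC=8 HhLlBBCc=8 HhLlBbCC=16 HhLlBbCc=16 HhLlbbCC=8 HhLlbbCc=8 hhLLBBCC=8 hhLLBBCc=8 hhLLBbCC=16 hhLLBbCc=16 hhLLbbCC=8 hhLLbbCc=8 hhLlBBCC=8 hhLlBBCc=8 hhLlBbCC=16 hhLlBbCc=16 hhLlbbCC=8 hhLlbbCc=8
HhLLBbCC hits 16/256; gcd=16; 16÷16/256÷16 = 1/16

P(HhLLBbCC) = 1/16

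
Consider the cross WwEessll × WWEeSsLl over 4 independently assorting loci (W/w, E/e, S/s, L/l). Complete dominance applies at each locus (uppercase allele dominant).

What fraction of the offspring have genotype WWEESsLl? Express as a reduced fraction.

P(WWEESsLl) = 1/32

WwEessll gametes: WEsl×4, Wesl×4, wEsl×4, wesl×4
WWEeSsLl gametes: WESL×2, WESl×2, WEsL×2, WEsl×2, WeSL×2, WeSl×2, WesL×2, Wesl×2
WwEessll×WWEeSsLl grid (16·16=256): WWEESsLl=8 WWEESsll=8 WWEEssLl=8 WWEEssll=8 WWEeSsLl=16 WWEeSsll=16 WWEessLl=16 WWEessll=16 WWeeSsLl=8 WWeeSsll=8 WWeessLl=8 WWeessll=8 WwEESsLl=8 WwEESsll=8 WwEEssLl=8 WwEEssll=8 WwEeSsLl=16 WwEeSsll=16 WwEessLl=16 WwEessll=16 WweeSsLl=8 WweeSsll=8 WweessLl=8 Wweessll=8
WWEESsLl hits 8/256; gcd=8; 8÷8/256÷8 = 1/32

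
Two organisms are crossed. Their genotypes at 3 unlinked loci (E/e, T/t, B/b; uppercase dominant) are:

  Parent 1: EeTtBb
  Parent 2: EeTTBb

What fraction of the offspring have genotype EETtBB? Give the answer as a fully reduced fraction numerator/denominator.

P(EETtBB) = 1/32

EeTtBb gametes: ETB×1, ETb×1, EtB×1, Etb×1, eTB×1, eTb×1, etB×1, etb×1
EeTTBb gametes: ETB×2, ETb×2, eTB×2, eTb×2
EeTtBb×EeTTBb grid (8·8=64): EETTBB=2 EETTBb=4 EETTbb=2 EETtBB=2 EETtBb=4 EETtbb=2 EeTTBB=4 EeTTBb=8 EeTTbb=4 EeTtBB=4 EeTtBb=8 EeTtbb=4 eeTTBB=2 eeTTBb=4 eeTTbb=2 eeTtBB=2 eeTtBb=4 eeTtbb=2
EETtBB hits 2/64; gcd=2; 2÷2/64÷2 = 1/32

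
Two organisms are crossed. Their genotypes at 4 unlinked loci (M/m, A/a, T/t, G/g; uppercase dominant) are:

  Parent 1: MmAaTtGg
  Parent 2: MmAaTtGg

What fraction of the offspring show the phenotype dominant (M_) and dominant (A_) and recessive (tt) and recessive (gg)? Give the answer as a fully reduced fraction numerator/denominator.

P(M_ A_ tt gg) = 9/256

MmAaTtGg gametes: MATG×1, MATg×1, MAtG×1, MAtg×1, MaTG×1, MaTg×1, MatG×1, Matg×1, mATG×1, mATg×1, mAtG×1, mAtg×1, maTG×1, maTg×1, matG×1, matg×1
MmAaTtGg gametes: MATG×1, MATg×1, MAtG×1, MAtg×1, MaTG×1, MaTg×1, MatG×1, Matg×1, mATG×1, mATg×1, mAtG×1, mAtg×1, maTG×1, maTg×1, matG×1, matg×1
MmAaTtGg×MmAaTtGg grid (16·16=256): MMAATTGG=1 MMAATTGg=2 MMAATTgg=1 MMAATtGG=2 MMAATtGg=4 MMAATtgg=2 MMAAttGG=1 MMAAttGg=2 MMAAttgg=1 MMAaTTGG=2 MMAaTTGg=4 MMAaTTgg=2 MMAaTtGG=4 MMAaTtGg=8 MMAaTtgg=4 MMAattGG=2 MMAattGg=4 MMAattgg=2 MMaaTTGG=1 MMaaTTGg=2 MMaaTTgg=1 MMaaTtGG=2 MMaaTtGg=4 MMaaTtgg=2 MMaattGG=1 MMaattGg=2 MMaattgg=1 MmAATTGG=2 MmAATTGg=4 MmAATTgg=2 MmAATtGG=4 MmAATtGg=8 MmAATtgg=4 MmAAttGG=2 MmAAttGg=4 MmAAttgg=2 MmAaTTGG=4 MmAaTTGg=8 MmAaTTgg=4 MmAaTtGG=8 MmAaTtGg=16 MmAaTtgg=8 MmAattGG=4 MmAattGg=8 MmAattgg=4 MmaaTTGG=2 MmaaTTGg=4 MmaaTTgg=2 MmaaTtGG=4 MmaaTtGg=8 MmaaTtgg=4 MmaattGG=2 MmaattGg=4 Mmaattgg=2 mmAATTGG=1 mmAATTGg=2 mmAATTgg=1 mmAATtGG=2 mmAATtGg=4 mmAATtgg=2 mmAAttGG=1 mmAAttGg=2 mmAAttgg=1 mmAaTTGG=2 mmAaTTGg=4 mmAaTTgg=2 mmAaTtGG=4 mmAaTtGg=8 mmAaTtgg=4 mmAattGG=2 mmAattGg=4 mmAattgg=2 mmaaTTGG=1 mmaaTTGg=2 mmaaTTgg=1 mmaaTtGG=2 mmaaTtGg=4 mmaaTtgg=2 mmaattGG=1 mmaattGg=2 mmaattgg=1
M_ A_ tt gg hits 9/256; gcd=1; 9÷1/256÷1 = 9/256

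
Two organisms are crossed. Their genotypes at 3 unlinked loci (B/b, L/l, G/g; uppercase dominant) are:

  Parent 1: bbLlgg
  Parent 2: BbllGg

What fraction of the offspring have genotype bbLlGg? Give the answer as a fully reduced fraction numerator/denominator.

bbLlgg gametes: bLg×4, blg×4
BbllGg gametes: BlG×2, Blg×2, blG×2, blg×2
bbLlgg×BbllGg grid (8·8=64): BbLlGg=8 BbLlgg=8 BbllGg=8 Bbllgg=8 bbLlGg=8 bbLlgg=8 bbllGg=8 bbllgg=8
bbLlGg hits 8/64; gcd=8; 8÷8/64÷8 = 1/8

P(bbLlGg) = 1/8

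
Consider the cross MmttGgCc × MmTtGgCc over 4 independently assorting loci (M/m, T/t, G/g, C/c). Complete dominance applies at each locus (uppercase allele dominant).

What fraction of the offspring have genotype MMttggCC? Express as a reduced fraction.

MmttGgCc gametes: MtGC×2, MtGc×2, MtgC×2, Mtgc×2, mtGC×2, mtGc×2, mtgC×2, mtgc×2
MmTtGgCc gametes: MTGC×1, MTGc×1, MTgC×1, MTgc×1, MtGC×1, MtGc×1, MtgC×1, Mtgc×1, mTGC×1, mTGc×1, mTgC×1, mTgc×1, mtGC×1, mtGc×1, mtgC×1, mtgc×1
MmttGgCc×MmTtGgCc grid (16·16=256): MMTtGGCC=2 MMTtGGCc=4 MMTtGGcc=2 MMTtGgCC=4 MMTtGgCc=8 MMTtGgcc=4 MMTtggCC=2 MMTtggCc=4 MMTtggcc=2 MMttGGCC=2 MMttGGCc=4 MMttGGcc=2 MMttGgCC=4 MMttGgCc=8 MMttGgcc=4 MMttggCC=2 MMttggCc=4 MMttggcc=2 MmTtGGCC=4 MmTtGGCc=8 MmTtGGcc=4 MmTtGgCC=8 MmTtGgCc=16 MmTtGgcc=8 MmTtggCC=4 MmTtggCc=8 MmTtggcc=4 MmttGGCC=4 MmttGGCc=8 MmttGGcc=4 MmttGgCC=8 MmttGgCc=16 MmttGgcc=8 MmttggCC=4 MmttggCc=8 Mmttggcc=4 mmTtGGCC=2 mmTtGGCc=4 mmTtGGcc=2 mmTtGgCC=4 mmTtGgCc=8 mmTtGgcc=4 mmTtggCC=2 mmTtggCc=4 mmTtggcc=2 mmttGGCC=2 mmttGGCc=4 mmttGGcc=2 mmttGgCC=4 mmttGgCc=8 mmttGgcc=4 mmttggCC=2 mmttggCc=4 mmttggcc=2
MMttggCC hits 2/256; gcd=2; 2÷2/256÷2 = 1/128

P(MMttggCC) = 1/128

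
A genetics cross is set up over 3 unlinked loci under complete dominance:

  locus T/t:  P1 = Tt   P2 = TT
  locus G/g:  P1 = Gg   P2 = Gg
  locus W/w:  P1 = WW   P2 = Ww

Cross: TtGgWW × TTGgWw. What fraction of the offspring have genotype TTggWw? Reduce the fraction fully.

TtGgWW gametes: TGW×2, TgW×2, tGW×2, tgW×2
TTGgWw gametes: TGW×2, TGw×2, TgW×2, Tgw×2
TtGgWW×TTGgWw grid (8·8=64): TTGGWW=4 TTGGWw=4 TTGgWW=8 TTGgWw=8 TTggWW=4 TTggWw=4 TtGGWW=4 TtGGWw=4 TtGgWW=8 TtGgWw=8 TtggWW=4 TtggWw=4
TTggWw hits 4/64; gcd=4; 4÷4/64÷4 = 1/16

P(TTggWw) = 1/16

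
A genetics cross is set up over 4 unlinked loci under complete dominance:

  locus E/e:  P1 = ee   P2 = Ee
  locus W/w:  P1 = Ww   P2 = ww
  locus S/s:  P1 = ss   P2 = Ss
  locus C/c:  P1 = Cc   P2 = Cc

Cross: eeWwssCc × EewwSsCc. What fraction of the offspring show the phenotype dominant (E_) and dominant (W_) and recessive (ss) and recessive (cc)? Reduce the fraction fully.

P(E_ W_ ss cc) = 1/32

eeWwssCc gametes: eWsC×4, eWsc×4, ewsC×4, ewsc×4
EewwSsCc gametes: EwSC×2, EwSc×2, EwsC×2, Ewsc×2, ewSC×2, ewSc×2, ewsC×2, ewsc×2
eeWwssCc×EewwSsCc grid (16·16=256): EeWwSsCC=8 EeWwSsCc=16 EeWwSscc=8 EeWwssCC=8 EeWwssCc=16 EeWwsscc=8 EewwSsCC=8 EewwSsCc=16 EewwSscc=8 EewwssCC=8 EewwssCc=16 Eewwsscc=8 eeWwSsCC=8 eeWwSsCc=16 eeWwSscc=8 eeWwssCC=8 eeWwssCc=16 eeWwsscc=8 eewwSsCC=8 eewwSsCc=16 eewwSscc=8 eewwssCC=8 eewwssCc=16 eewwsscc=8
E_ W_ ss cc hits 8/256; gcd=8; 8÷8/256÷8 = 1/32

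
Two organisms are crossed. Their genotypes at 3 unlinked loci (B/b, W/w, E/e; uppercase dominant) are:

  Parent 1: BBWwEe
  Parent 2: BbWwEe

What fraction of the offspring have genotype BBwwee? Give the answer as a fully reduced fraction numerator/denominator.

BBWwEe gametes: BWE×2, BWe×2, BwE×2, Bwe×2
BbWwEe gametes: BWE×1, BWe×1, BwE×1, Bwe×1, bWE×1, bWe×1, bwE×1, bwe×1
BBWwEe×BbWwEe grid (8·8=64): BBWWEE=2 BBWWEe=4 BBWWee=2 BBWwEE=4 BBWwEe=8 BBWwee=4 BBwwEE=2 BBwwEe=4 BBwwee=2 BbWWEE=2 BbWWEe=4 BbWWee=2 BbWwEE=4 BbWwEe=8 BbWwee=4 BbwwEE=2 BbwwEe=4 Bbwwee=2
BBwwee hits 2/64; gcd=2; 2÷2/64÷2 = 1/32

P(BBwwee) = 1/32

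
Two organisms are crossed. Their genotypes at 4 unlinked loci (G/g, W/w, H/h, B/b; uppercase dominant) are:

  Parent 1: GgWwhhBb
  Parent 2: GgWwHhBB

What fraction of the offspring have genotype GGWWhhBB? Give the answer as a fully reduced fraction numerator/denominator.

P(GGWWhhBB) = 1/64

GgWwhhBb gametes: GWhB×2, GWhb×2, GwhB×2, Gwhb×2, gWhB×2, gWhb×2, gwhB×2, gwhb×2
GgWwHhBB gametes: GWHB×2, GWhB×2, GwHB×2, GwhB×2, gWHB×2, gWhB×2, gwHB×2, gwhB×2
GgWwhhBb×GgWwHhBB grid (16·16=256): GGWWHhBB=4 GGWWHhBb=4 GGWWhhBB=4 GGWWhhBb=4 GGWwHhBB=8 GGWwHhBb=8 GGWwhhBB=8 GGWwhhBb=8 GGwwHhBB=4 GGwwHhBb=4 GGwwhhBB=4 GGwwhhBb=4 GgWWHhBB=8 GgWWHhBb=8 GgWWhhBB=8 GgWWhhBb=8 GgWwHhBB=16 GgWwHhBb=16 GgWwhhBB=16 GgWwhhBb=16 GgwwHhBB=8 GgwwHhBb=8 GgwwhhBB=8 GgwwhhBb=8 ggWWHhBB=4 ggWWHhBb=4 ggWWhhBB=4 ggWWhhBb=4 ggWwHhBB=8 ggWwHhBb=8 ggWwhhBB=8 ggWwhhBb=8 ggwwHhBB=4 ggwwHhBb=4 ggwwhhBB=4 ggwwhhBb=4
GGWWhhBB hits 4/256; gcd=4; 4÷4/256÷4 = 1/64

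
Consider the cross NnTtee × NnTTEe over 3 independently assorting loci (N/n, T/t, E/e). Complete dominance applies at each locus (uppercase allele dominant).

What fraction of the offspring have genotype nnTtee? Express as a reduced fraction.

NnTtee gametes: NTe×2, Nte×2, nTe×2, nte×2
NnTTEe gametes: NTE×2, NTe×2, nTE×2, nTe×2
NnTtee×NnTTEe grid (8·8=64): NNTTEe=4 NNTTee=4 NNTtEe=4 NNTtee=4 NnTTEe=8 NnTTee=8 NnTtEe=8 NnTtee=8 nnTTEe=4 nnTTee=4 nnTtEe=4 nnTtee=4
nnTtee hits 4/64; gcd=4; 4÷4/64÷4 = 1/16

P(nnTtee) = 1/16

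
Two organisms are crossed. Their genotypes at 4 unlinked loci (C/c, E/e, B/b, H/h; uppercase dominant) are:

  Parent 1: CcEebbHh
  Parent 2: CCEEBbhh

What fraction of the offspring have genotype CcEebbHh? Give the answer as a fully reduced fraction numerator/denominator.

CcEebbHh gametes: CEbH×2, CEbh×2, CebH×2, Cebh×2, cEbH×2, cEbh×2, cebH×2, cebh×2
CCEEBbhh gametes: CEBh×8, CEbh×8
CcEebbHh×CCEEBbhh grid (16·16=256): CCEEBbHh=16 CCEEBbhh=16 CCEEbbHh=16 CCEEbbhh=16 CCEeBbHh=16 CCEeBbhh=16 CCEebbHh=16 CCEebbhh=16 CcEEBbHh=16 CcEEBbhh=16 CcEEbbHh=16 CcEEbbhh=16 CcEeBbHh=16 CcEeBbhh=16 CcEebbHh=16 CcEebbhh=16
CcEebbHh hits 16/256; gcd=16; 16÷16/256÷16 = 1/16

P(CcEebbHh) = 1/16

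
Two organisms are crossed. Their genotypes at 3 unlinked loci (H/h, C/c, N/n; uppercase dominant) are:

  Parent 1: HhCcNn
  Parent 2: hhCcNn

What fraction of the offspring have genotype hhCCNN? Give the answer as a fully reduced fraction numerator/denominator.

HhCcNn gametes: HCN×1, HCn×1, HcN×1, Hcn×1, hCN×1, hCn×1, hcN×1, hcn×1
hhCcNn gametes: hCN×2, hCn×2, hcN×2, hcn×2
HhCcNn×hhCcNn grid (8·8=64): HhCCNN=2 HhCCNn=4 HhCCnn=2 HhCcNN=4 HhCcNn=8 HhCcnn=4 HhccNN=2 HhccNn=4 Hhccnn=2 hhCCNN=2 hhCCNn=4 hhCCnn=2 hhCcNN=4 hhCcNn=8 hhCcnn=4 hhccNN=2 hhccNn=4 hhccnn=2
hhCCNN hits 2/64; gcd=2; 2÷2/64÷2 = 1/32

P(hhCCNN) = 1/32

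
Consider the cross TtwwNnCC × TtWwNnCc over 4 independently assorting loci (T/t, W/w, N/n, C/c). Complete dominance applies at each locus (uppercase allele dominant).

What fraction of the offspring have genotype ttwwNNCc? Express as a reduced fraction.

P(ttwwNNCc) = 1/64

TtwwNnCC gametes: TwNC×4, TwnC×4, twNC×4, twnC×4
TtWwNnCc gametes: TWNC×1, TWNc×1, TWnC×1, TWnc×1, TwNC×1, TwNc×1, TwnC×1, Twnc×1, tWNC×1, tWNc×1, tWnC×1, tWnc×1, twNC×1, twNc×1, twnC×1, twnc×1
TtwwNnCC×TtWwNnCc grid (16·16=256): TTWwNNCC=4 TTWwNNCc=4 TTWwNnCC=8 TTWwNnCc=8 TTWwnnCC=4 TTWwnnCc=4 TTwwNNCC=4 TTwwNNCc=4 TTwwNnCC=8 TTwwNnCc=8 TTwwnnCC=4 TTwwnnCc=4 TtWwNNCC=8 TtWwNNCc=8 TtWwNnCC=16 TtWwNnCc=16 TtWwnnCC=8 TtWwnnCc=8 TtwwNNCC=8 TtwwNNCc=8 TtwwNnCC=16 TtwwNnCc=16 TtwwnnCC=8 TtwwnnCc=8 ttWwNNCC=4 ttWwNNCc=4 ttWwNnCC=8 ttWwNnCc=8 ttWwnnCC=4 ttWwnnCc=4 ttwwNNCC=4 ttwwNNCc=4 ttwwNnCC=8 ttwwNnCc=8 ttwwnnCC=4 ttwwnnCc=4
ttwwNNCc hits 4/256; gcd=4; 4÷4/256÷4 = 1/64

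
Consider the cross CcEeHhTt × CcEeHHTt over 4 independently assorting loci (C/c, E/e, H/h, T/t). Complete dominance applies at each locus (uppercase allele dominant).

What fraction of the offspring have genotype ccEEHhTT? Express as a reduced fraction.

P(ccEEHhTT) = 1/128

CcEeHhTt gametes: CEHT×1, CEHt×1, CEhT×1, CEht×1, CeHT×1, CeHt×1, CehT×1, Ceht×1, cEHT×1, cEHt×1, cEhT×1, cEht×1, ceHT×1, ceHt×1, cehT×1, ceht×1
CcEeHHTt gametes: CEHT×2, CEHt×2, CeHT×2, CeHt×2, cEHT×2, cEHt×2, ceHT×2, ceHt×2
CcEeHhTt×CcEeHHTt grid (16·16=256): CCEEHHTT=2 CCEEHHTt=4 CCEEHHtt=2 CCEEHhTT=2 CCEEHhTt=4 CCEEHhtt=2 CCEeHHTT=4 CCEeHHTt=8 CCEeHHtt=4 CCEeHhTT=4 CCEeHhTt=8 CCEeHhtt=4 CCeeHHTT=2 CCeeHHTt=4 CCeeHHtt=2 CCeeHhTT=2 CCeeHhTt=4 CCeeHhtt=2 CcEEHHTT=4 CcEEHHTt=8 CcEEHHtt=4 CcEEHhTT=4 CcEEHhTt=8 CcEEHhtt=4 CcEeHHTT=8 CcEeHHTt=16 CcEeHHtt=8 CcEeHhTT=8 CcEeHhTt=16 CcEeHhtt=8 CceeHHTT=4 CceeHHTt=8 CceeHHtt=4 CceeHhTT=4 CceeHhTt=8 CceeHhtt=4 ccEEHHTT=2 ccEEHHTt=4 ccEEHHtt=2 ccEEHhTT=2 ccEEHhTt=4 ccEEHhtt=2 ccEeHHTT=4 ccEeHHTt=8 ccEeHHtt=4 ccEeHhTT=4 ccEeHhTt=8 ccEeHhtt=4 cceeHHTT=2 cceeHHTt=4 cceeHHtt=2 cceeHhTT=2 cceeHhTt=4 cceeHhtt=2
ccEEHhTT hits 2/256; gcd=2; 2÷2/256÷2 = 1/128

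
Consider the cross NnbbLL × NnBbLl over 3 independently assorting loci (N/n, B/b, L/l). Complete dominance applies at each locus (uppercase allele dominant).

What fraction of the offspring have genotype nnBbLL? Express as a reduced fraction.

P(nnBbLL) = 1/16

NnbbLL gametes: NbL×4, nbL×4
NnBbLl gametes: NBL×1, NBl×1, NbL×1, Nbl×1, nBL×1, nBl×1, nbL×1, nbl×1
NnbbLL×NnBbLl grid (8·8=64): NNBbLL=4 NNBbLl=4 NNbbLL=4 NNbbLl=4 NnBbLL=8 NnBbLl=8 NnbbLL=8 NnbbLl=8 nnBbLL=4 nnBbLl=4 nnbbLL=4 nnbbLl=4
nnBbLL hits 4/64; gcd=4; 4÷4/64÷4 = 1/16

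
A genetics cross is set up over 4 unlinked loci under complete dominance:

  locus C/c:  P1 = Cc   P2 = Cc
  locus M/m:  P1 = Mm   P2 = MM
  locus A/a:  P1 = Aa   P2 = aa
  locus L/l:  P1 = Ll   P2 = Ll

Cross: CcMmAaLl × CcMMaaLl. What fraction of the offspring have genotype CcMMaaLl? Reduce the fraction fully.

CcMmAaLl gametes: CMAL×1, CMAl×1, CMaL×1, CMal×1, CmAL×1, CmAl×1, CmaL×1, Cmal×1, cMAL×1, cMAl×1, cMaL×1, cMal×1, cmAL×1, cmAl×1, cmaL×1, cmal×1
CcMMaaLl gametes: CMaL×4, CMal×4, cMaL×4, cMal×4
CcMmAaLl×CcMMaaLl grid (16·16=256): CCMMAaLL=4 CCMMAaLl=8 CCMMAall=4 CCMMaaLL=4 CCMMaaLl=8 CCMMaall=4 CCMmAaLL=4 CCMmAaLl=8 CCMmAall=4 CCMmaaLL=4 CCMmaaLl=8 CCMmaall=4 CcMMAaLL=8 CcMMAaLl=16 CcMMAall=8 CcMMaaLL=8 CcMMaaLl=16 CcMMaall=8 CcMmAaLL=8 CcMmAaLl=16 CcMmAall=8 CcMmaaLL=8 CcMmaaLl=16 CcMmaall=8 ccMMAaLL=4 ccMMAaLl=8 ccMMAall=4 ccMMaaLL=4 ccMMaaLl=8 ccMMaall=4 ccMmAaLL=4 ccMmAaLl=8 ccMmAall=4 ccMmaaLL=4 ccMmaaLl=8 ccMmaall=4
CcMMaaLl hits 16/256; gcd=16; 16÷16/256÷16 = 1/16

P(CcMMaaLl) = 1/16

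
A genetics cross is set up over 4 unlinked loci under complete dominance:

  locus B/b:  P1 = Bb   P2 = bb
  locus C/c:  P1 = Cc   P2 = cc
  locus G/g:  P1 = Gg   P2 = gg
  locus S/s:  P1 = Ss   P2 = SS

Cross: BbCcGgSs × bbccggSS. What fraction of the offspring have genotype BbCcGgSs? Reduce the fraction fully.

BbCcGgSs gametes: BCGS×1, BCGs×1, BCgS×1, BCgs×1, BcGS×1, BcGs×1, BcgS×1, Bcgs×1, bCGS×1, bCGs×1, bCgS×1, bCgs×1, bcGS×1, bcGs×1, bcgS×1, bcgs×1
bbccggSS gametes: bcgS×16
BbCcGgSs×bbccggSS grid (16·16=256): BbCcGgSS=16 BbCcGgSs=16 BbCcggSS=16 BbCcggSs=16 BbccGgSS=16 BbccGgSs=16 BbccggSS=16 BbccggSs=16 bbCcGgSS=16 bbCcGgSs=16 bbCcggSS=16 bbCcggSs=16 bbccGgSS=16 bbccGgSs=16 bbccggSS=16 bbccggSs=16
BbCcGgSs hits 16/256; gcd=16; 16÷16/256÷16 = 1/16

P(BbCcGgSs) = 1/16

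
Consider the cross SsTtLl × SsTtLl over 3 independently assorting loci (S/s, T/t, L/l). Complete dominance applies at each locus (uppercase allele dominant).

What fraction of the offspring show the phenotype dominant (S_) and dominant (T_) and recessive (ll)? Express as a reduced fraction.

SsTtLl gametes: STL×1, STl×1, StL×1, Stl×1, sTL×1, sTl×1, stL×1, stl×1
SsTtLl gametes: STL×1, STl×1, StL×1, Stl×1, sTL×1, sTl×1, stL×1, stl×1
SsTtLl×SsTtLl grid (8·8=64): SSTTLL=1 SSTTLl=2 SSTTll=1 SSTtLL=2 SSTtLl=4 SSTtll=2 SSttLL=1 SSttLl=2 SSttll=1 SsTTLL=2 SsTTLl=4 SsTTll=2 SsTtLL=4 SsTtLl=8 SsTtll=4 SsttLL=2 SsttLl=4 Ssttll=2 ssTTLL=1 ssTTLl=2 ssTTll=1 ssTtLL=2 ssTtLl=4 ssTtll=2 ssttLL=1 ssttLl=2 ssttll=1
S_ T_ ll hits 9/64; gcd=1; 9÷1/64÷1 = 9/64

P(S_ T_ ll) = 9/64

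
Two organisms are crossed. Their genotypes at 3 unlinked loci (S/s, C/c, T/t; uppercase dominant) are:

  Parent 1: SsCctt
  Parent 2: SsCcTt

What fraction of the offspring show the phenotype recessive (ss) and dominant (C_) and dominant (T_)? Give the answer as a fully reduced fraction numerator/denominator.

SsCctt gametes: SCt×2, Sct×2, sCt×2, sct×2
SsCcTt gametes: SCT×1, SCt×1, ScT×1, Sct×1, sCT×1, sCt×1, scT×1, sct×1
SsCctt×SsCcTt grid (8·8=64): SSCCTt=2 SSCCtt=2 SSCcTt=4 SSCctt=4 SSccTt=2 SScctt=2 SsCCTt=4 SsCCtt=4 SsCcTt=8 SsCctt=8 SsccTt=4 Sscctt=4 ssCCTt=2 ssCCtt=2 ssCcTt=4 ssCctt=4 ssccTt=2 sscctt=2
ss C_ T_ hits 6/64; gcd=2; 6÷2/64÷2 = 3/32

P(ss C_ T_) = 3/32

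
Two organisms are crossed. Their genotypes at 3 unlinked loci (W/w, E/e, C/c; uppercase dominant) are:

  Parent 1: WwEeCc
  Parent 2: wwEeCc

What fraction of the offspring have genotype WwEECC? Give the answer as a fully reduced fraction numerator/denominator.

WwEeCc gametes: WEC×1, WEc×1, WeC×1, Wec×1, wEC×1, wEc×1, weC×1, wec×1
wwEeCc gametes: wEC×2, wEc×2, weC×2, wec×2
WwEeCc×wwEeCc grid (8·8=64): WwEECC=2 WwEECc=4 WwEEcc=2 WwEeCC=4 WwEeCc=8 WwEecc=4 WweeCC=2 WweeCc=4 Wweecc=2 wwEECC=2 wwEECc=4 wwEEcc=2 wwEeCC=4 wwEeCc=8 wwEecc=4 wweeCC=2 wweeCc=4 wweecc=2
WwEECC hits 2/64; gcd=2; 2÷2/64÷2 = 1/32

P(WwEECC) = 1/32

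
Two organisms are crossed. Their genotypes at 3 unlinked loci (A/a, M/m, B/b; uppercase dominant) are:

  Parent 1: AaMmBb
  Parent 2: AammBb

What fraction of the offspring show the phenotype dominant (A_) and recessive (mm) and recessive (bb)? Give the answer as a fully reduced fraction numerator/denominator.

AaMmBb gametes: AMB×1, AMb×1, AmB×1, Amb×1, aMB×1, aMb×1, amB×1, amb×1
AammBb gametes: AmB×2, Amb×2, amB×2, amb×2
AaMmBb×AammBb grid (8·8=64): AAMmBB=2 AAMmBb=4 AAMmbb=2 AAmmBB=2 AAmmBb=4 AAmmbb=2 AaMmBB=4 AaMmBb=8 AaMmbb=4 AammBB=4 AammBb=8 Aammbb=4 aaMmBB=2 aaMmBb=4 aaMmbb=2 aammBB=2 aammBb=4 aammbb=2
A_ mm bb hits 6/64; gcd=2; 6÷2/64÷2 = 3/32

P(A_ mm bb) = 3/32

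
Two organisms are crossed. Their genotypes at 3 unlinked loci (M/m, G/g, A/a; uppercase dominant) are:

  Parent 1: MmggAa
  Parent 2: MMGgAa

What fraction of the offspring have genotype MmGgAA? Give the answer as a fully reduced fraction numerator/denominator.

P(MmGgAA) = 1/16

MmggAa gametes: MgA×2, Mga×2, mgA×2, mga×2
MMGgAa gametes: MGA×2, MGa×2, MgA×2, Mga×2
MmggAa×MMGgAa grid (8·8=64): MMGgAA=4 MMGgAa=8 MMGgaa=4 MMggAA=4 MMggAa=8 MMggaa=4 MmGgAA=4 MmGgAa=8 MmGgaa=4 MmggAA=4 MmggAa=8 Mmggaa=4
MmGgAA hits 4/64; gcd=4; 4÷4/64÷4 = 1/16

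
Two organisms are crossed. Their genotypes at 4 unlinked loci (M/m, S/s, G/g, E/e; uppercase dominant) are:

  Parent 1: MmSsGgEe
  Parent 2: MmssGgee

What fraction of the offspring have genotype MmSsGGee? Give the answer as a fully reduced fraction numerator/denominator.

P(MmSsGGee) = 1/32

MmSsGgEe gametes: MSGE×1, MSGe×1, MSgE×1, MSge×1, MsGE×1, MsGe×1, MsgE×1, Msge×1, mSGE×1, mSGe×1, mSgE×1, mSge×1, msGE×1, msGe×1, msgE×1, msge×1
MmssGgee gametes: MsGe×4, Msge×4, msGe×4, msge×4
MmSsGgEe×MmssGgee grid (16·16=256): MMSsGGEe=4 MMSsGGee=4 MMSsGgEe=8 MMSsGgee=8 MMSsggEe=4 MMSsggee=4 MMssGGEe=4 MMssGGee=4 MMssGgEe=8 MMssGgee=8 MMssggEe=4 MMssggee=4 MmSsGGEe=8 MmSsGGee=8 MmSsGgEe=16 MmSsGgee=16 MmSsggEe=8 MmSsggee=8 MmssGGEe=8 MmssGGee=8 MmssGgEe=16 MmssGgee=16 MmssggEe=8 Mmssggee=8 mmSsGGEe=4 mmSsGGee=4 mmSsGgEe=8 mmSsGgee=8 mmSsggEe=4 mmSsggee=4 mmssGGEe=4 mmssGGee=4 mmssGgEe=8 mmssGgee=8 mmssggEe=4 mmssggee=4
MmSsGGee hits 8/256; gcd=8; 8÷8/256÷8 = 1/32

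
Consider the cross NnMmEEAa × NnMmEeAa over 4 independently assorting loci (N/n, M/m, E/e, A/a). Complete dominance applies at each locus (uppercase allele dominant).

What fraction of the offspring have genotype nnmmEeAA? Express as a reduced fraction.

NnMmEEAa gametes: NMEA×2, NMEa×2, NmEA×2, NmEa×2, nMEA×2, nMEa×2, nmEA×2, nmEa×2
NnMmEeAa gametes: NMEA×1, NMEa×1, NMeA×1, NMea×1, NmEA×1, NmEa×1, NmeA×1, Nmea×1, nMEA×1, nMEa×1, nMeA×1, nMea×1, nmEA×1, nmEa×1, nmeA×1, nmea×1
NnMmEEAa×NnMmEeAa grid (16·16=256): NNMMEEAA=2 NNMMEEAa=4 NNMMEEaa=2 NNMMEeAA=2 NNMMEeAa=4 NNMMEeaa=2 NNMmEEAA=4 NNMmEEAa=8 NNMmEEaa=4 NNMmEeAA=4 NNMmEeAa=8 NNMmEeaa=4 NNmmEEAA=2 NNmmEEAa=4 NNmmEEaa=2 NNmmEeAA=2 NNmmEeAa=4 NNmmEeaa=2 NnMMEEAA=4 NnMMEEAa=8 NnMMEEaa=4 NnMMEeAA=4 NnMMEeAa=8 NnMMEeaa=4 NnMmEEAA=8 NnMmEEAa=16 NnMmEEaa=8 NnMmEeAA=8 NnMmEeAa=16 NnMmEeaa=8 NnmmEEAA=4 NnmmEEAa=8 NnmmEEaa=4 NnmmEeAA=4 NnmmEeAa=8 NnmmEeaa=4 nnMMEEAA=2 nnMMEEAa=4 nnMMEEaa=2 nnMMEeAA=2 nnMMEeAa=4 nnMMEeaa=2 nnMmEEAA=4 nnMmEEAa=8 nnMmEEaa=4 nnMmEeAA=4 nnMmEeAa=8 nnMmEeaa=4 nnmmEEAA=2 nnmmEEAa=4 nnmmEEaa=2 nnmmEeAA=2 nnmmEeAa=4 nnmmEeaa=2
nnmmEeAA hits 2/256; gcd=2; 2÷2/256÷2 = 1/128

P(nnmmEeAA) = 1/128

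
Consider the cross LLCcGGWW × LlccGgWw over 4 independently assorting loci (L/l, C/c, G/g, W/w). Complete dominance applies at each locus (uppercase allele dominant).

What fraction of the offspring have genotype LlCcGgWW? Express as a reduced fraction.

P(LlCcGgWW) = 1/16

LLCcGGWW gametes: LCGW×8, LcGW×8
LlccGgWw gametes: LcGW×2, LcGw×2, LcgW×2, Lcgw×2, lcGW×2, lcGw×2, lcgW×2, lcgw×2
LLCcGGWW×LlccGgWw grid (16·16=256): LLCcGGWW=16 LLCcGGWw=16 LLCcGgWW=16 LLCcGgWw=16 LLccGGWW=16 LLccGGWw=16 LLccGgWW=16 LLccGgWw=16 LlCcGGWW=16 LlCcGGWw=16 LlCcGgWW=16 LlCcGgWw=16 LlccGGWW=16 LlccGGWw=16 LlccGgWW=16 LlccGgWw=16
LlCcGgWW hits 16/256; gcd=16; 16÷16/256÷16 = 1/16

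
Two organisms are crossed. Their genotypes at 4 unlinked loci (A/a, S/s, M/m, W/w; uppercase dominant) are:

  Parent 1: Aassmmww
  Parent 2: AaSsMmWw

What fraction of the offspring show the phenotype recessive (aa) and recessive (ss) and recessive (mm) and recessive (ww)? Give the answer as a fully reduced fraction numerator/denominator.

Aassmmww gametes: Asmw×8, asmw×8
AaSsMmWw gametes: ASMW×1, ASMw×1, ASmW×1, ASmw×1, AsMW×1, AsMw×1, AsmW×1, Asmw×1, aSMW×1, aSMw×1, aSmW×1, aSmw×1, asMW×1, asMw×1, asmW×1, asmw×1
Aassmmww×AaSsMmWw grid (16·16=256): AASsMmWw=8 AASsMmww=8 AASsmmWw=8 AASsmmww=8 AAssMmWw=8 AAssMmww=8 AAssmmWw=8 AAssmmww=8 AaSsMmWw=16 AaSsMmww=16 AaSsmmWw=16 AaSsmmww=16 AassMmWw=16 AassMmww=16 AassmmWw=16 Aassmmww=16 aaSsMmWw=8 aaSsMmww=8 aaSsmmWw=8 aaSsmmww=8 aassMmWw=8 aassMmww=8 aassmmWw=8 aassmmww=8
aa ss mm ww hits 8/256; gcd=8; 8÷8/256÷8 = 1/32

P(aa ss mm ww) = 1/32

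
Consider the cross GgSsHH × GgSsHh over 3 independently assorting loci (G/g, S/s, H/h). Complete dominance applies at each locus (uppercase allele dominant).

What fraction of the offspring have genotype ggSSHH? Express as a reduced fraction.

GgSsHH gametes: GSH×2, GsH×2, gSH×2, gsH×2
GgSsHh gametes: GSH×1, GSh×1, GsH×1, Gsh×1, gSH×1, gSh×1, gsH×1, gsh×1
GgSsHH×GgSsHh grid (8·8=64): GGSSHH=2 GGSSHh=2 GGSsHH=4 GGSsHh=4 GGssHH=2 GGssHh=2 GgSSHH=4 GgSSHh=4 GgSsHH=8 GgSsHh=8 GgssHH=4 GgssHh=4 ggSSHH=2 ggSSHh=2 ggSsHH=4 ggSsHh=4 ggssHH=2 ggssHh=2
ggSSHH hits 2/64; gcd=2; 2÷2/64÷2 = 1/32

P(ggSSHH) = 1/32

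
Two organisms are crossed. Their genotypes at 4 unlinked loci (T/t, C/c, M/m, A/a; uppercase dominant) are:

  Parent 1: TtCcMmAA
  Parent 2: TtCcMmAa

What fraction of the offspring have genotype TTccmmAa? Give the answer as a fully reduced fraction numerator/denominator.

P(TTccmmAa) = 1/128

TtCcMmAA gametes: TCMA×2, TCmA×2, TcMA×2, TcmA×2, tCMA×2, tCmA×2, tcMA×2, tcmA×2
TtCcMmAa gametes: TCMA×1, TCMa×1, TCmA×1, TCma×1, TcMA×1, TcMa×1, TcmA×1, Tcma×1, tCMA×1, tCMa×1, tCmA×1, tCma×1, tcMA×1, tcMa×1, tcmA×1, tcma×1
TtCcMmAA×TtCcMmAa grid (16·16=256): TTCCMMAA=2 TTCCMMAa=2 TTCCMmAA=4 TTCCMmAa=4 TTCCmmAA=2 TTCCmmAa=2 TTCcMMAA=4 TTCcMMAa=4 TTCcMmAA=8 TTCcMmAa=8 TTCcmmAA=4 TTCcmmAa=4 TTccMMAA=2 TTccMMAa=2 TTccMmAA=4 TTccMmAa=4 TTccmmAA=2 TTccmmAa=2 TtCCMMAA=4 TtCCMMAa=4 TtCCMmAA=8 TtCCMmAa=8 TtCCmmAA=4 TtCCmmAa=4 TtCcMMAA=8 TtCcMMAa=8 TtCcMmAA=16 TtCcMmAa=16 TtCcmmAA=8 TtCcmmAa=8 TtccMMAA=4 TtccMMAa=4 TtccMmAA=8 TtccMmAa=8 TtccmmAA=4 TtccmmAa=4 ttCCMMAA=2 ttCCMMAa=2 ttCCMmAA=4 ttCCMmAa=4 ttCCmmAA=2 ttCCmmAa=2 ttCcMMAA=4 ttCcMMAa=4 ttCcMmAA=8 ttCcMmAa=8 ttCcmmAA=4 ttCcmmAa=4 ttccMMAA=2 ttccMMAa=2 ttccMmAA=4 ttccMmAa=4 ttccmmAA=2 ttccmmAa=2
TTccmmAa hits 2/256; gcd=2; 2÷2/256÷2 = 1/128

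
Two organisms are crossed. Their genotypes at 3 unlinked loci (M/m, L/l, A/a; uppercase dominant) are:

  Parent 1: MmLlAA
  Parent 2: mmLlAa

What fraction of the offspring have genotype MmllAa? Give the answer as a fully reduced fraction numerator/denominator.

MmLlAA gametes: MLA×2, MlA×2, mLA×2, mlA×2
mmLlAa gametes: mLA×2, mLa×2, mlA×2, mla×2
MmLlAA×mmLlAa grid (8·8=64): MmLLAA=4 MmLLAa=4 MmLlAA=8 MmLlAa=8 MmllAA=4 MmllAa=4 mmLLAA=4 mmLLAa=4 mmLlAA=8 mmLlAa=8 mmllAA=4 mmllAa=4
MmllAa hits 4/64; gcd=4; 4÷4/64÷4 = 1/16

P(MmllAa) = 1/16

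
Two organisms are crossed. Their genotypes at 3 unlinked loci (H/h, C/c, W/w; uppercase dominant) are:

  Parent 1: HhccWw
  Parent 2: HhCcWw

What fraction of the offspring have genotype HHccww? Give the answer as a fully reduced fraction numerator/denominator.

HhccWw gametes: HcW×2, Hcw×2, hcW×2, hcw×2
HhCcWw gametes: HCW×1, HCw×1, HcW×1, Hcw×1, hCW×1, hCw×1, hcW×1, hcw×1
HhccWw×HhCcWw grid (8·8=64): HHCcWW=2 HHCcWw=4 HHCcww=2 HHccWW=2 HHccWw=4 HHccww=2 HhCcWW=4 HhCcWw=8 HhCcww=4 HhccWW=4 HhccWw=8 Hhccww=4 hhCcWW=2 hhCcWw=4 hhCcww=2 hhccWW=2 hhccWw=4 hhccww=2
HHccww hits 2/64; gcd=2; 2÷2/64÷2 = 1/32

P(HHccww) = 1/32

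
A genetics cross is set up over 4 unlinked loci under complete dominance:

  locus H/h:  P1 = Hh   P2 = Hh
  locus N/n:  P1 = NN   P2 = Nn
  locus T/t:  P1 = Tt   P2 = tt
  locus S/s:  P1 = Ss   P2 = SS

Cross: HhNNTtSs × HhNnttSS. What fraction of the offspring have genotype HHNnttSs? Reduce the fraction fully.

HhNNTtSs gametes: HNTS×2, HNTs×2, HNtS×2, HNts×2, hNTS×2, hNTs×2, hNtS×2, hNts×2
HhNnttSS gametes: HNtS×4, HntS×4, hNtS×4, hntS×4
HhNNTtSs×HhNnttSS grid (16·16=256): HHNNTtSS=8 HHNNTtSs=8 HHNNttSS=8 HHNNttSs=8 HHNnTtSS=8 HHNnTtSs=8 HHNnttSS=8 HHNnttSs=8 HhNNTtSS=16 HhNNTtSs=16 HhNNttSS=16 HhNNttSs=16 HhNnTtSS=16 HhNnTtSs=16 HhNnttSS=16 HhNnttSs=16 hhNNTtSS=8 hhNNTtSs=8 hhNNttSS=8 hhNNttSs=8 hhNnTtSS=8 hhNnTtSs=8 hhNnttSS=8 hhNnttSs=8
HHNnttSs hits 8/256; gcd=8; 8÷8/256÷8 = 1/32

P(HHNnttSs) = 1/32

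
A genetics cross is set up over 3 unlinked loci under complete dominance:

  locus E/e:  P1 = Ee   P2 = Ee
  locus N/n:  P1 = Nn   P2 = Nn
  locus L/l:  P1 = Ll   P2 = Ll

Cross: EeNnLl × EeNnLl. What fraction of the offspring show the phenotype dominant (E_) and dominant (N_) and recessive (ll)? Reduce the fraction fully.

EeNnLl gametes: ENL×1, ENl×1, EnL×1, Enl×1, eNL×1, eNl×1, enL×1, enl×1
EeNnLl gametes: ENL×1, ENl×1, EnL×1, Enl×1, eNL×1, eNl×1, enL×1, enl×1
EeNnLl×EeNnLl grid (8·8=64): EENNLL=1 EENNLl=2 EENNll=1 EENnLL=2 EENnLl=4 EENnll=2 EEnnLL=1 EEnnLl=2 EEnnll=1 EeNNLL=2 EeNNLl=4 EeNNll=2 EeNnLL=4 EeNnLl=8 EeNnll=4 EennLL=2 EennLl=4 Eennll=2 eeNNLL=1 eeNNLl=2 eeNNll=1 eeNnLL=2 eeNnLl=4 eeNnll=2 eennLL=1 eennLl=2 eennll=1
E_ N_ ll hits 9/64; gcd=1; 9÷1/64÷1 = 9/64

P(E_ N_ ll) = 9/64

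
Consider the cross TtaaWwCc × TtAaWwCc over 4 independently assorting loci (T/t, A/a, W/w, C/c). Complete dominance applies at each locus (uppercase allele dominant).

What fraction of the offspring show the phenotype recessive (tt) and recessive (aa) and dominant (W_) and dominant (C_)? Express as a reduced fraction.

P(tt aa W_ C_) = 9/128

TtaaWwCc gametes: TaWC×2, TaWc×2, TawC×2, Tawc×2, taWC×2, taWc×2, tawC×2, tawc×2
TtAaWwCc gametes: TAWC×1, TAWc×1, TAwC×1, TAwc×1, TaWC×1, TaWc×1, TawC×1, Tawc×1, tAWC×1, tAWc×1, tAwC×1, tAwc×1, taWC×1, taWc×1, tawC×1, tawc×1
TtaaWwCc×TtAaWwCc grid (16·16=256): TTAaWWCC=2 TTAaWWCc=4 TTAaWWcc=2 TTAaWwCC=4 TTAaWwCc=8 TTAaWwcc=4 TTAawwCC=2 TTAawwCc=4 TTAawwcc=2 TTaaWWCC=2 TTaaWWCc=4 TTaaWWcc=2 TTaaWwCC=4 TTaaWwCc=8 TTaaWwcc=4 TTaawwCC=2 TTaawwCc=4 TTaawwcc=2 TtAaWWCC=4 TtAaWWCc=8 TtAaWWcc=4 TtAaWwCC=8 TtAaWwCc=16 TtAaWwcc=8 TtAawwCC=4 TtAawwCc=8 TtAawwcc=4 TtaaWWCC=4 TtaaWWCc=8 TtaaWWcc=4 TtaaWwCC=8 TtaaWwCc=16 TtaaWwcc=8 TtaawwCC=4 TtaawwCc=8 Ttaawwcc=4 ttAaWWCC=2 ttAaWWCc=4 ttAaWWcc=2 ttAaWwCC=4 ttAaWwCc=8 ttAaWwcc=4 ttAawwCC=2 ttAawwCc=4 ttAawwcc=2 ttaaWWCC=2 ttaaWWCc=4 ttaaWWcc=2 ttaaWwCC=4 ttaaWwCc=8 ttaaWwcc=4 ttaawwCC=2 ttaawwCc=4 ttaawwcc=2
tt aa W_ C_ hits 18/256; gcd=2; 18÷2/256÷2 = 9/128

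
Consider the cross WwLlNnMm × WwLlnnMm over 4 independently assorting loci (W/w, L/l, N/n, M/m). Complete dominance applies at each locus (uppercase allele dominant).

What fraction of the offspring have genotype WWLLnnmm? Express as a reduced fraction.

WwLlNnMm gametes: WLNM×1, WLNm×1, WLnM×1, WLnm×1, WlNM×1, WlNm×1, WlnM×1, Wlnm×1, wLNM×1, wLNm×1, wLnM×1, wLnm×1, wlNM×1, wlNm×1, wlnM×1, wlnm×1
WwLlnnMm gametes: WLnM×2, WLnm×2, WlnM×2, Wlnm×2, wLnM×2, wLnm×2, wlnM×2, wlnm×2
WwLlNnMm×WwLlnnMm grid (16·16=256): WWLLNnMM=2 WWLLNnMm=4 WWLLNnmm=2 WWLLnnMM=2 WWLLnnMm=4 WWLLnnmm=2 WWLlNnMM=4 WWLlNnMm=8 WWLlNnmm=4 WWLlnnMM=4 WWLlnnMm=8 WWLlnnmm=4 WWllNnMM=2 WWllNnMm=4 WWllNnmm=2 WWllnnMM=2 WWllnnMm=4 WWllnnmm=2 WwLLNnMM=4 WwLLNnMm=8 WwLLNnmm=4 WwLLnnMM=4 WwLLnnMm=8 WwLLnnmm=4 WwLlNnMM=8 WwLlNnMm=16 WwLlNnmm=8 WwLlnnMM=8 WwLlnnMm=16 WwLlnnmm=8 WwllNnMM=4 WwllNnMm=8 WwllNnmm=4 WwllnnMM=4 WwllnnMm=8 Wwllnnmm=4 wwLLNnMM=2 wwLLNnMm=4 wwLLNnmm=2 wwLLnnMM=2 wwLLnnMm=4 wwLLnnmm=2 wwLlNnMM=4 wwLlNnMm=8 wwLlNnmm=4 wwLlnnMM=4 wwLlnnMm=8 wwLlnnmm=4 wwllNnMM=2 wwllNnMm=4 wwllNnmm=2 wwllnnMM=2 wwllnnMm=4 wwllnnmm=2
WWLLnnmm hits 2/256; gcd=2; 2÷2/256÷2 = 1/128

P(WWLLnnmm) = 1/128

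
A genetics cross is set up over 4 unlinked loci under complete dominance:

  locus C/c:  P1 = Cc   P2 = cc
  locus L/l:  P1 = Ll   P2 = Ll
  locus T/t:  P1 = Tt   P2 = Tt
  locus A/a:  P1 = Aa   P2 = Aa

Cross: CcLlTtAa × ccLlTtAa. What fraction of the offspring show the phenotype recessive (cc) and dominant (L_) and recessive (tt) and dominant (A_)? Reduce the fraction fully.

P(cc L_ tt A_) = 9/128

CcLlTtAa gametes: CLTA×1, CLTa×1, CLtA×1, CLta×1, ClTA×1, ClTa×1, CltA×1, Clta×1, cLTA×1, cLTa×1, cLtA×1, cLta×1, clTA×1, clTa×1, cltA×1, clta×1
ccLlTtAa gametes: cLTA×2, cLTa×2, cLtA×2, cLta×2, clTA×2, clTa×2, cltA×2, clta×2
CcLlTtAa×ccLlTtAa grid (16·16=256): CcLLTTAA=2 CcLLTTAa=4 CcLLTTaa=2 CcLLTtAA=4 CcLLTtAa=8 CcLLTtaa=4 CcLLttAA=2 CcLLttAa=4 CcLLttaa=2 CcLlTTAA=4 CcLlTTAa=8 CcLlTTaa=4 CcLlTtAA=8 CcLlTtAa=16 CcLlTtaa=8 CcLlttAA=4 CcLlttAa=8 CcLlttaa=4 CcllTTAA=2 CcllTTAa=4 CcllTTaa=2 CcllTtAA=4 CcllTtAa=8 CcllTtaa=4 CcllttAA=2 CcllttAa=4 Ccllttaa=2 ccLLTTAA=2 ccLLTTAa=4 ccLLTTaa=2 ccLLTtAA=4 ccLLTtAa=8 ccLLTtaa=4 ccLLttAA=2 ccLLttAa=4 ccLLttaa=2 ccLlTTAA=4 ccLlTTAa=8 ccLlTTaa=4 ccLlTtAA=8 ccLlTtAa=16 ccLlTtaa=8 ccLlttAA=4 ccLlttAa=8 ccLlttaa=4 ccllTTAA=2 ccllTTAa=4 ccllTTaa=2 ccllTtAA=4 ccllTtAa=8 ccllTtaa=4 ccllttAA=2 ccllttAa=4 ccllttaa=2
cc L_ tt A_ hits 18/256; gcd=2; 18÷2/256÷2 = 9/128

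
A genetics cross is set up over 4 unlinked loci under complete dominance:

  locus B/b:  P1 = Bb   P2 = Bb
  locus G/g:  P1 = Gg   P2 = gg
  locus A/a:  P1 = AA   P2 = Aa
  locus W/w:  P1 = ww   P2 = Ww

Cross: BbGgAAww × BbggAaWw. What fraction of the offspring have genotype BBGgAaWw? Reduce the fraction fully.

BbGgAAww gametes: BGAw×4, BgAw×4, bGAw×4, bgAw×4
BbggAaWw gametes: BgAW×2, BgAw×2, BgaW×2, Bgaw×2, bgAW×2, bgAw×2, bgaW×2, bgaw×2
BbGgAAww×BbggAaWw grid (16·16=256): BBGgAAWw=8 BBGgAAww=8 BBGgAaWw=8 BBGgAaww=8 BBggAAWw=8 BBggAAww=8 BBggAaWw=8 BBggAaww=8 BbGgAAWw=16 BbGgAAww=16 BbGgAaWw=16 BbGgAaww=16 BbggAAWw=16 BbggAAww=16 BbggAaWw=16 BbggAaww=16 bbGgAAWw=8 bbGgAAww=8 bbGgAaWw=8 bbGgAaww=8 bbggAAWw=8 bbggAAww=8 bbggAaWw=8 bbggAaww=8
BBGgAaWw hits 8/256; gcd=8; 8÷8/256÷8 = 1/32

P(BBGgAaWw) = 1/32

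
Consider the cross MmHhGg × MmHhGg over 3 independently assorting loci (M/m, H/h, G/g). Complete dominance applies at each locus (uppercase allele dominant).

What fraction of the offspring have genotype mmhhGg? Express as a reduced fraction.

MmHhGg gametes: MHG×1, MHg×1, MhG×1, Mhg×1, mHG×1, mHg×1, mhG×1, mhg×1
MmHhGg gametes: MHG×1, MHg×1, MhG×1, Mhg×1, mHG×1, mHg×1, mhG×1, mhg×1
MmHhGg×MmHhGg grid (8·8=64): MMHHGG=1 MMHHGg=2 MMHHgg=1 MMHhGG=2 MMHhGg=4 MMHhgg=2 MMhhGG=1 MMhhGg=2 MMhhgg=1 MmHHGG=2 MmHHGg=4 MmHHgg=2 MmHhGG=4 MmHhGg=8 MmHhgg=4 MmhhGG=2 MmhhGg=4 Mmhhgg=2 mmHHGG=1 mmHHGg=2 mmHHgg=1 mmHhGG=2 mmHhGg=4 mmHhgg=2 mmhhGG=1 mmhhGg=2 mmhhgg=1
mmhhGg hits 2/64; gcd=2; 2÷2/64÷2 = 1/32

P(mmhhGg) = 1/32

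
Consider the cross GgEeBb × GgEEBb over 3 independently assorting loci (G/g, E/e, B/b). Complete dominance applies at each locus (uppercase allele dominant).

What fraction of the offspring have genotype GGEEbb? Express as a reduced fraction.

GgEeBb gametes: GEB×1, GEb×1, GeB×1, Geb×1, gEB×1, gEb×1, geB×1, geb×1
GgEEBb gametes: GEB×2, GEb×2, gEB×2, gEb×2
GgEeBb×GgEEBb grid (8·8=64): GGEEBB=2 GGEEBb=4 GGEEbb=2 GGEeBB=2 GGEeBb=4 GGEebb=2 GgEEBB=4 GgEEBb=8 GgEEbb=4 GgEeBB=4 GgEeBb=8 GgEebb=4 ggEEBB=2 ggEEBb=4 ggEEbb=2 ggEeBB=2 ggEeBb=4 ggEebb=2
GGEEbb hits 2/64; gcd=2; 2÷2/64÷2 = 1/32

P(GGEEbb) = 1/32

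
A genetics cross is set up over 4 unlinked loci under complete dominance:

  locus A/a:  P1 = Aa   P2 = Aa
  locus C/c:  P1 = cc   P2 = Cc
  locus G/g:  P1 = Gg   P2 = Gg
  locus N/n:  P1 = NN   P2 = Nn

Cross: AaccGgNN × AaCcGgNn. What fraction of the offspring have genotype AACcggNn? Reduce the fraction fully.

AaccGgNN gametes: AcGN×4, AcgN×4, acGN×4, acgN×4
AaCcGgNn gametes: ACGN×1, ACGn×1, ACgN×1, ACgn×1, AcGN×1, AcGn×1, AcgN×1, Acgn×1, aCGN×1, aCGn×1, aCgN×1, aCgn×1, acGN×1, acGn×1, acgN×1, acgn×1
AaccGgNN×AaCcGgNn grid (16·16=256): AACcGGNN=4 AACcGGNn=4 AACcGgNN=8 AACcGgNn=8 AACcggNN=4 AACcggNn=4 AAccGGNN=4 AAccGGNn=4 AAccGgNN=8 AAccGgNn=8 AAccggNN=4 AAccggNn=4 AaCcGGNN=8 AaCcGGNn=8 AaCcGgNN=16 AaCcGgNn=16 AaCcggNN=8 AaCcggNn=8 AaccGGNN=8 AaccGGNn=8 AaccGgNN=16 AaccGgNn=16 AaccggNN=8 AaccggNn=8 aaCcGGNN=4 aaCcGGNn=4 aaCcGgNN=8 aaCcGgNn=8 aaCcggNN=4 aaCcggNn=4 aaccGGNN=4 aaccGGNn=4 aaccGgNN=8 aaccGgNn=8 aaccggNN=4 aaccggNn=4
AACcggNn hits 4/256; gcd=4; 4÷4/256÷4 = 1/64

P(AACcggNn) = 1/64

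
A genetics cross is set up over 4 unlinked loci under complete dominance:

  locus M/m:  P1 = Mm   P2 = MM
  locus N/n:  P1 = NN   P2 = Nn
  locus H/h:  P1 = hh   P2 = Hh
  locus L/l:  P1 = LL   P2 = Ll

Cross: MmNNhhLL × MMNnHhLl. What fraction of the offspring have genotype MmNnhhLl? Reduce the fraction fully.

MmNNhhLL gametes: MNhL×8, mNhL×8
MMNnHhLl gametes: MNHL×2, MNHl×2, MNhL×2, MNhl×2, MnHL×2, MnHl×2, MnhL×2, Mnhl×2
MmNNhhLL×MMNnHhLl grid (16·16=256): MMNNHhLL=16 MMNNHhLl=16 MMNNhhLL=16 MMNNhhLl=16 MMNnHhLL=16 MMNnHhLl=16 MMNnhhLL=16 MMNnhhLl=16 MmNNHhLL=16 MmNNHhLl=16 MmNNhhLL=16 MmNNhhLl=16 MmNnHhLL=16 MmNnHhLl=16 MmNnhhLL=16 MmNnhhLl=16
MmNnhhLl hits 16/256; gcd=16; 16÷16/256÷16 = 1/16

P(MmNnhhLl) = 1/16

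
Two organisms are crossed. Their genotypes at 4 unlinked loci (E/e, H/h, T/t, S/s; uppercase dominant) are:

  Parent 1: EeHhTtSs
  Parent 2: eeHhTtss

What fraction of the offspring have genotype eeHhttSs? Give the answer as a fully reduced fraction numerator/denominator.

P(eeHhttSs) = 1/32

EeHhTtSs gametes: EHTS×1, EHTs×1, EHtS×1, EHts×1, EhTS×1, EhTs×1, EhtS×1, Ehts×1, eHTS×1, eHTs×1, eHtS×1, eHts×1, ehTS×1, ehTs×1, ehtS×1, ehts×1
eeHhTtss gametes: eHTs×4, eHts×4, ehTs×4, ehts×4
EeHhTtSs×eeHhTtss grid (16·16=256): EeHHTTSs=4 EeHHTTss=4 EeHHTtSs=8 EeHHTtss=8 EeHHttSs=4 EeHHttss=4 EeHhTTSs=8 EeHhTTss=8 EeHhTtSs=16 EeHhTtss=16 EeHhttSs=8 EeHhttss=8 EehhTTSs=4 EehhTTss=4 EehhTtSs=8 EehhTtss=8 EehhttSs=4 Eehhttss=4 eeHHTTSs=4 eeHHTTss=4 eeHHTtSs=8 eeHHTtss=8 eeHHttSs=4 eeHHttss=4 eeHhTTSs=8 eeHhTTss=8 eeHhTtSs=16 eeHhTtss=16 eeHhttSs=8 eeHhttss=8 eehhTTSs=4 eehhTTss=4 eehhTtSs=8 eehhTtss=8 eehhttSs=4 eehhttss=4
eeHhttSs hits 8/256; gcd=8; 8÷8/256÷8 = 1/32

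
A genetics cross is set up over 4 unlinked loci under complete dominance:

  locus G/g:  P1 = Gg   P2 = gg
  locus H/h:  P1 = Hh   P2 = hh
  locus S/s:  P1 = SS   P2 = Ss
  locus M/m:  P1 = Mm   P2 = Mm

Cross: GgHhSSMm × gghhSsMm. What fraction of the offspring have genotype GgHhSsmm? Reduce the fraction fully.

P(GgHhSsmm) = 1/32

GgHhSSMm gametes: GHSM×2, GHSm×2, GhSM×2, GhSm×2, gHSM×2, gHSm×2, ghSM×2, ghSm×2
gghhSsMm gametes: ghSM×4, ghSm×4, ghsM×4, ghsm×4
GgHhSSMm×gghhSsMm grid (16·16=256): GgHhSSMM=8 GgHhSSMm=16 GgHhSSmm=8 GgHhSsMM=8 GgHhSsMm=16 GgHhSsmm=8 GghhSSMM=8 GghhSSMm=16 GghhSSmm=8 GghhSsMM=8 GghhSsMm=16 GghhSsmm=8 ggHhSSMM=8 ggHhSSMm=16 ggHhSSmm=8 ggHhSsMM=8 ggHhSsMm=16 ggHhSsmm=8 gghhSSMM=8 gghhSSMm=16 gghhSSmm=8 gghhSsMM=8 gghhSsMm=16 gghhSsmm=8
GgHhSsmm hits 8/256; gcd=8; 8÷8/256÷8 = 1/32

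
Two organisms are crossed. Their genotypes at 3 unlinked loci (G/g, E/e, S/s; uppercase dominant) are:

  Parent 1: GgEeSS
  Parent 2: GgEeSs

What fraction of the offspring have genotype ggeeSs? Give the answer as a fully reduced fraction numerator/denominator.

GgEeSS gametes: GES×2, GeS×2, gES×2, geS×2
GgEeSs gametes: GES×1, GEs×1, GeS×1, Ges×1, gES×1, gEs×1, geS×1, ges×1
GgEeSS×GgEeSs grid (8·8=64): GGEESS=2 GGEESs=2 GGEeSS=4 GGEeSs=4 GGeeSS=2 GGeeSs=2 GgEESS=4 GgEESs=4 GgEeSS=8 GgEeSs=8 GgeeSS=4 GgeeSs=4 ggEESS=2 ggEESs=2 ggEeSS=4 ggEeSs=4 ggeeSS=2 ggeeSs=2
ggeeSs hits 2/64; gcd=2; 2÷2/64÷2 = 1/32

P(ggeeSs) = 1/32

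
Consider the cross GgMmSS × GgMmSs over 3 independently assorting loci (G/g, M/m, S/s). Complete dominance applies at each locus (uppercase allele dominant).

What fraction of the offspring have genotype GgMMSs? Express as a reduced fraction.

P(GgMMSs) = 1/16

GgMmSS gametes: GMS×2, GmS×2, gMS×2, gmS×2
GgMmSs gametes: GMS×1, GMs×1, GmS×1, Gms×1, gMS×1, gMs×1, gmS×1, gms×1
GgMmSS×GgMmSs grid (8·8=64): GGMMSS=2 GGMMSs=2 GGMmSS=4 GGMmSs=4 GGmmSS=2 GGmmSs=2 GgMMSS=4 GgMMSs=4 GgMmSS=8 GgMmSs=8 GgmmSS=4 GgmmSs=4 ggMMSS=2 ggMMSs=2 ggMmSS=4 ggMmSs=4 ggmmSS=2 ggmmSs=2
GgMMSs hits 4/64; gcd=4; 4÷4/64÷4 = 1/16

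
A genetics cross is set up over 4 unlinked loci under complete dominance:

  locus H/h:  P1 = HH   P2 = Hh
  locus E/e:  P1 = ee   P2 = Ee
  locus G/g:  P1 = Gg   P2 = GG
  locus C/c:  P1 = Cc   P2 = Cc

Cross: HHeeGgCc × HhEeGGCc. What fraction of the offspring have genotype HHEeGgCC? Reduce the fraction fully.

P(HHEeGgCC) = 1/32

HHeeGgCc gametes: HeGC×4, HeGc×4, HegC×4, Hegc×4
HhEeGGCc gametes: HEGC×2, HEGc×2, HeGC×2, HeGc×2, hEGC×2, hEGc×2, heGC×2, heGc×2
HHeeGgCc×HhEeGGCc grid (16·16=256): HHEeGGCC=8 HHEeGGCc=16 HHEeGGcc=8 HHEeGgCC=8 HHEeGgCc=16 HHEeGgcc=8 HHeeGGCC=8 HHeeGGCc=16 HHeeGGcc=8 HHeeGgCC=8 HHeeGgCc=16 HHeeGgcc=8 HhEeGGCC=8 HhEeGGCc=16 HhEeGGcc=8 HhEeGgCC=8 HhEeGgCc=16 HhEeGgcc=8 HheeGGCC=8 HheeGGCc=16 HheeGGcc=8 HheeGgCC=8 HheeGgCc=16 HheeGgcc=8
HHEeGgCC hits 8/256; gcd=8; 8÷8/256÷8 = 1/32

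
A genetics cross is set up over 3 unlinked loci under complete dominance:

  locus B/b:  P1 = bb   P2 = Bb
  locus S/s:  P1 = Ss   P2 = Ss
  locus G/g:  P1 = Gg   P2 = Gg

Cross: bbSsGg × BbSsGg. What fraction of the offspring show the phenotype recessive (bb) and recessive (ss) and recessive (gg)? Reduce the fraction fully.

bbSsGg gametes: bSG×2, bSg×2, bsG×2, bsg×2
BbSsGg gametes: BSG×1, BSg×1, BsG×1, Bsg×1, bSG×1, bSg×1, bsG×1, bsg×1
bbSsGg×BbSsGg grid (8·8=64): BbSSGG=2 BbSSGg=4 BbSSgg=2 BbSsGG=4 BbSsGg=8 BbSsgg=4 BbssGG=2 BbssGg=4 Bbssgg=2 bbSSGG=2 bbSSGg=4 bbSSgg=2 bbSsGG=4 bbSsGg=8 bbSsgg=4 bbssGG=2 bbssGg=4 bbssgg=2
bb ss gg hits 2/64; gcd=2; 2÷2/64÷2 = 1/32

P(bb ss gg) = 1/32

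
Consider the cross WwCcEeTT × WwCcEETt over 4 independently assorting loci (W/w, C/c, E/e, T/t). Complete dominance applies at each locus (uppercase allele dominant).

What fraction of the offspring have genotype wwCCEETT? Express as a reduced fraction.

WwCcEeTT gametes: WCET×2, WCeT×2, WcET×2, WceT×2, wCET×2, wCeT×2, wcET×2, wceT×2
WwCcEETt gametes: WCET×2, WCEt×2, WcET×2, WcEt×2, wCET×2, wCEt×2, wcET×2, wcEt×2
WwCcEeTT×WwCcEETt grid (16·16=256): WWCCEETT=4 WWCCEETt=4 WWCCEeTT=4 WWCCEeTt=4 WWCcEETT=8 WWCcEETt=8 WWCcEeTT=8 WWCcEeTt=8 WWccEETT=4 WWccEETt=4 WWccEeTT=4 WWccEeTt=4 WwCCEETT=8 WwCCEETt=8 WwCCEeTT=8 WwCCEeTt=8 WwCcEETT=16 WwCcEETt=16 WwCcEeTT=16 WwCcEeTt=16 WwccEETT=8 WwccEETt=8 WwccEeTT=8 WwccEeTt=8 wwCCEETT=4 wwCCEETt=4 wwCCEeTT=4 wwCCEeTt=4 wwCcEETT=8 wwCcEETt=8 wwCcEeTT=8 wwCcEeTt=8 wwccEETT=4 wwccEETt=4 wwccEeTT=4 wwccEeTt=4
wwCCEETT hits 4/256; gcd=4; 4÷4/256÷4 = 1/64

P(wwCCEETT) = 1/64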